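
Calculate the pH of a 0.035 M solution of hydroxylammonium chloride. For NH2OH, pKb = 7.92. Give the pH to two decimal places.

pH = 3.77

NH3OH+ is the conjugate acid of the weak base NH2OH.
Kb = 10^(−7.92) = 1.20 × 10^-8
Ka = Kw/Kb = 1.0×10^-14 / 1.20 × 10^-8 = 8.33 × 10^-7
Ka = x²/(0.035 − x) = 8.33 × 10^-7
Assume x ≪ 0.035: x ≈ √(8.33 × 10^-7 × 0.035) = 1.71 × 10^-4 M
Check: 0.49% ionized — well under 5%, approximation valid.
pH = −log[H+] = −log(1.71 × 10^-4) = 3.77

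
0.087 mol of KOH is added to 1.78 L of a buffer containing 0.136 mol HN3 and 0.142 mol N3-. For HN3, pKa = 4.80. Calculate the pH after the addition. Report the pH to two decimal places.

OH- converts HN3 to N3-: HN3 → 0.049 mol, N3- → 0.229 mol.
Henderson–Hasselbalch with mole ratio 0.229/0.049: pH = 4.80 + (+0.670)

pH = 5.47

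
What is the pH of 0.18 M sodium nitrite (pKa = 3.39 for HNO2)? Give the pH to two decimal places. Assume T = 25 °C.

NO2- is the conjugate base of the weak acid HNO2.
Ka = 10^(−3.39) = 4.07 × 10^-4
Kb = Kw/Ka = 1.0×10^-14 / 4.07 × 10^-4 = 2.46 × 10^-11
From the ICE table, Kb = [OH-]²/(0.18 − [OH-]) = 2.46 × 10^-11.
Since Kb ≪ C₀, [OH-] ≈ √(Kb·C₀) = 2.10 × 10^-6 M.
([OH-]/C₀ = 0.0012% < 5%, so the approximation holds.)
pOH = 5.68, so pH = 14.00 − pOH = 8.32

pH = 8.32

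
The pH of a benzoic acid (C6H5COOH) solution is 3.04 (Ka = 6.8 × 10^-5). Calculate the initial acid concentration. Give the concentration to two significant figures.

C₀ = 1.3 × 10^-2 M

[H+] = 10^(-3.04) = 9.12 × 10^-4 M = x
Ka = x²/(C₀ − x) ⇒ C₀ = x + x²/Ka
C₀ = 9.12 × 10^-4 + (9.12 × 10^-4)²/(6.8 × 10^-5) = 1.31 × 10^-2 M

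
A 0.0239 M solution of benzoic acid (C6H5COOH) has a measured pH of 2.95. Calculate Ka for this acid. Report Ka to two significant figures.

Ka = 5.5 × 10^-5

[H+] = 10^(-2.95) = 1.12 × 10^-3 M
At equilibrium [HA] = 0.0239 − 1.12 × 10^-3 = 2.28 × 10^-2 M
Ka = [H+][A-]/[HA] = (1.12 × 10^-3)² / 2.28 × 10^-2 = 5.5 × 10^-5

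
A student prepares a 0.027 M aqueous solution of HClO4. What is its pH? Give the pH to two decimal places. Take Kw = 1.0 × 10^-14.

pH = 1.57

HClO4 is a strong acid and dissociates completely, so [H+] = 0.027 M.
pH = -log(0.027) = 1.57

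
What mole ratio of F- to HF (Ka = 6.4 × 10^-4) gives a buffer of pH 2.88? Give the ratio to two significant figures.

pKa = -log(6.4 × 10^-4) = 3.194
pH = pKa + log(r) ⇒ log(r) = 2.88 − 3.194 = -0.314
r = [F-]/[HF] = 10^(-0.314) = 0.485

ratio = 0.49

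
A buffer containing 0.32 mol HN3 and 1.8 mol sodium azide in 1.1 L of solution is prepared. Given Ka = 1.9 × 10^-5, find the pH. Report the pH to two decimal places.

pKa = −log(1.9 × 10^-5) = 4.721
Henderson–Hasselbalch: pH = pKa + log([N3-]/[HN3]) = 4.721 + log(1.8/0.32)
pH = 4.721 + (+0.750) = 5.47

pH = 5.47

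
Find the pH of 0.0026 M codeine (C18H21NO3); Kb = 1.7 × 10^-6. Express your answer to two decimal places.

pH = 9.82

C18H21NO3 + H2O ⇌ C18H22NO3+ + OH-
From the ICE table, Kb = x²/(0.0026 − x) = 1.7 × 10^-6.
Assume x ≪ 0.0026: x ≈ √(1.7 × 10^-6 × 0.0026) = 6.65 × 10^-5 M
Check: 2.6% ionized — well under 5%, approximation valid.
pOH = 4.18, so pH = 14.00 − pOH = 9.82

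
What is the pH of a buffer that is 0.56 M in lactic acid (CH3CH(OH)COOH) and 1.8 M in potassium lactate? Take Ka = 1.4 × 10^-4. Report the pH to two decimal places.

pKa = −log(1.4 × 10^-4) = 3.854
pH = pKa + log([A⁻]/[HA]) = 3.854 + log(1.8/0.56)
pH = 3.854 + (+0.507) = 4.36

pH = 4.36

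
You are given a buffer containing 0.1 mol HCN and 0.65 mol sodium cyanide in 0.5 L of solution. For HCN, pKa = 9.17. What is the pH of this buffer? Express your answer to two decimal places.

Henderson–Hasselbalch: pH = pKa + log([CN-]/[HCN]) = 9.17 + log(0.65/0.1)
pH = 9.17 + (+0.813) = 9.98

pH = 9.98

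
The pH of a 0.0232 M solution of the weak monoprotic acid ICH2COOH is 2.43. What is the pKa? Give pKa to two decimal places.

[H+] = 10^(-2.43) = 3.72 × 10^-3 M
At equilibrium [HA] = 0.0232 − 3.72 × 10^-3 = 1.95 × 10^-2 M
Ka = [H+][A-]/[HA] = (3.72 × 10^-3)² / 1.95 × 10^-2 = 7.10 × 10^-4
pKa = -log(7.10 × 10^-4) = 3.15

pKa = 3.15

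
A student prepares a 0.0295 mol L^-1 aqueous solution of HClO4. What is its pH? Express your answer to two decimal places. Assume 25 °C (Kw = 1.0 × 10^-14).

HClO4 is a strong acid and dissociates completely, so [H+] = 0.0295 M.
pH = -log(0.0295) = 1.53

pH = 1.53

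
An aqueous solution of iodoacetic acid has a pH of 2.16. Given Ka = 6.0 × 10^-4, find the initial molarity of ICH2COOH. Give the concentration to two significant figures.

C₀ = 8.7 × 10^-2 M

[H+] = 10^(-2.16) = 6.92 × 10^-3 M = x
Ka = x²/(C₀ − x) ⇒ C₀ = x + x²/Ka
C₀ = 6.92 × 10^-3 + (6.92 × 10^-3)²/(6.0 × 10^-4) = 8.67 × 10^-2 M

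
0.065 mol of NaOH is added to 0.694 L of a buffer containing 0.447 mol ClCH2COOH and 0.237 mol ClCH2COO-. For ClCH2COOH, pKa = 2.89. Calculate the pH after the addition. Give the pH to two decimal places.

pH = 2.79

After neutralization: n(ClCH2COOH) = 0.382 mol, n(ClCH2COO-) = 0.302 mol.
pH = pKa + log([A⁻]/[HA]) = 2.89 + log(0.302/0.382) = 2.89 -0.102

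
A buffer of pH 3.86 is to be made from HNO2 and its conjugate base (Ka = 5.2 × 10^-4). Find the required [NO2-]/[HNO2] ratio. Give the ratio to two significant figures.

pKa = -log(5.2 × 10^-4) = 3.284
pH = pKa + log(r) ⇒ log(r) = 3.86 − 3.284 = +0.576
r = [NO2-]/[HNO2] = 10^(+0.576) = 3.77

ratio = 3.8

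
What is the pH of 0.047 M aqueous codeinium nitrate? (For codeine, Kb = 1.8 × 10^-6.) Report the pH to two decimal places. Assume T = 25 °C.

C18H22NO3+ is the conjugate acid of the weak base C18H21NO3.
Ka = Kw/Kb = 1.0×10^-14 / 1.8 × 10^-6 = 5.56 × 10^-9
From the ICE table, Ka = [H+]²/(0.047 − [H+]) = 5.56 × 10^-9.
Assume [H+] ≪ 0.047: [H+] ≈ √(5.56 × 10^-9 × 0.047) = 1.62 × 10^-5 M
Check: 0.034% ionized — well under 5%, approximation valid.
pH = −log[H+] = −log(1.62 × 10^-5) = 4.79

pH = 4.79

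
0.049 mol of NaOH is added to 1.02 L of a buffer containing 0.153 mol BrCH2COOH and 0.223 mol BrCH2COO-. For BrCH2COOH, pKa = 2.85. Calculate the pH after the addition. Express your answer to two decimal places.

pH = 3.27

OH- converts BrCH2COOH to BrCH2COO-: BrCH2COOH → 0.104 mol, BrCH2COO- → 0.272 mol.
pH = pKa + log(n_BrCH2COO-/n_BrCH2COOH) = 2.85 + log(0.272/0.104) = 2.85 + (+0.418)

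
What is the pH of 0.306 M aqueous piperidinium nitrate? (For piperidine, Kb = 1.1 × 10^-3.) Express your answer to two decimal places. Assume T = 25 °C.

pH = 5.78

C5H10NH2+ is the conjugate acid of the weak base C5H10NH.
Ka = Kw/Kb = 1.0×10^-14 / 1.1 × 10^-3 = 9.09 × 10^-12
From the ICE table, Ka = [H+]²/(0.306 − [H+]) = 9.09 × 10^-12.
Neglecting [H+] in the denominator: [H+] = √(9.09 × 10^-12 × 0.306) = 1.67 × 10^-6 M
pH = −log[H+] = −log(1.67 × 10^-6) = 5.78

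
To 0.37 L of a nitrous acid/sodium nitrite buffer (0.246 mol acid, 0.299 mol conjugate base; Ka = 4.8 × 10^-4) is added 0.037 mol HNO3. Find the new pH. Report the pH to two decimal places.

After neutralization: n(HNO2) = 0.283 mol, n(NO2-) = 0.262 mol.
pKa = −log(4.8 × 10^-4) = 3.319
pH = pKa + log(n_NO2-/n_HNO2) = 3.319 + log(0.262/0.283) = 3.319 + (-0.033)

pH = 3.29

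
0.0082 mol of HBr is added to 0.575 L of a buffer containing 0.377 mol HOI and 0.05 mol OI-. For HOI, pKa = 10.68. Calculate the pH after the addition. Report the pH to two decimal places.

After neutralization: n(HOI) = 0.385 mol, n(OI-) = 0.0418 mol.
pH = pKa + log([A⁻]/[HA]) = 10.68 + log(0.0418/0.385) = 10.68 -0.964

pH = 9.72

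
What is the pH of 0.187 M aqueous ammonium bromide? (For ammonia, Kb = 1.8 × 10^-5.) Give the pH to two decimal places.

pH = 4.99

NH4+ is the conjugate acid of the weak base NH3.
Ka = Kw/Kb = 1.0×10^-14 / 1.8 × 10^-5 = 5.56 × 10^-10
From the ICE table, Ka = [H+]²/(0.187 − [H+]) = 5.56 × 10^-10.
Assume [H+] ≪ 0.187: [H+] ≈ √(5.56 × 10^-10 × 0.187) = 1.02 × 10^-5 M
pH = −log(1.02 × 10^-5) = 4.99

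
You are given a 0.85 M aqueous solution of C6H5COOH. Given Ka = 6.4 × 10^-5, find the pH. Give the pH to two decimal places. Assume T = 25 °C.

pH = 2.13

C6H5COOH ⇌ C6H5COO- + H+
Ka = [H+]²/(0.85 − [H+]) = 6.4 × 10^-5
Since Ka ≪ C₀, [H+] ≈ √(Ka·C₀) = 7.38 × 10^-3 M.
Check: 0.87% ionized — well under 5%, approximation valid.
pH = −log(7.38 × 10^-3) = 2.13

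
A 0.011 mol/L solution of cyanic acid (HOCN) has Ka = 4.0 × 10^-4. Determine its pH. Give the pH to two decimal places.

pH = 2.72

HOCN ⇌ OCN- + H+
Let x = [H+] at equilibrium. Ka = x²/(0.011 − x).
The 5% rule fails; solving x² + Ka·x − Ka·C₀ = 0 exactly:
x = (−Ka + √(Ka² + 4·Ka·C₀))/2 = 1.91 × 10^-3 M
pH = −log[H+] = −log(1.91 × 10^-3) = 2.72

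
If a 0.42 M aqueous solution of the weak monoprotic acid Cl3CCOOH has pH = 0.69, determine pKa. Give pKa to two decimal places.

pKa = 0.71

[H+] = 10^(-0.69) = 2.04 × 10^-1 M
At equilibrium [HA] = 0.42 − 2.04 × 10^-1 = 2.16 × 10^-1 M
Ka = [H+][A-]/[HA] = (2.04 × 10^-1)² / 2.16 × 10^-1 = 1.93 × 10^-1
pKa = -log(1.93 × 10^-1) = 0.71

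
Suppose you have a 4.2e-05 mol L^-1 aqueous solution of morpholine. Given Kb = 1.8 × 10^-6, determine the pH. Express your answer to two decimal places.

C4H8ONH + H2O ⇌ C4H8ONH2+ + OH-
From the ICE table, Kb = x²/(4.2e-05 − x) = 1.8 × 10^-6.
Here C₀/Kb ≈ 23.3, so the small-x approximation fails. Use the quadratic:
x = (−Kb + √(Kb² + 4·Kb·C₀))/2 = 7.84 × 10^-6 M
pOH = 5.11, so pH = 14.00 − pOH = 8.89

pH = 8.89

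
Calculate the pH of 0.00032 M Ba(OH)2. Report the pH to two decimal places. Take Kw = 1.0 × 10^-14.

pH = 10.81

Ba(OH)2 is a strong base (each formula unit releases 2 OH-); [OH-] = 0.00064 M.
pOH = -log(0.00064) = 3.19
pH = 14.00 - 3.19 = 10.81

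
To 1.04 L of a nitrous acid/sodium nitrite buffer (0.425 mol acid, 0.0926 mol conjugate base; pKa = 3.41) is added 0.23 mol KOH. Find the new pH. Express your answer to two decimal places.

pH = 3.63

OH- converts HNO2 to NO2-: HNO2 → 0.195 mol, NO2- → 0.323 mol.
Henderson–Hasselbalch with mole ratio 0.323/0.195: pH = 3.41 + (+0.219)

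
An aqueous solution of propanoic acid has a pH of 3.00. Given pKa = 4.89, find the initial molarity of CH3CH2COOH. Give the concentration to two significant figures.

C₀ = 7.9 × 10^-2 M

[H+] = 10^(-3.00) = 1.00 × 10^-3 M = x
Ka = 10^(−4.89) = 1.29 × 10^-5
Ka = x²/(C₀ − x) ⇒ C₀ = x + x²/Ka
C₀ = 1.00 × 10^-3 + (1.00 × 10^-3)²/(1.29 × 10^-5) = 7.85 × 10^-2 M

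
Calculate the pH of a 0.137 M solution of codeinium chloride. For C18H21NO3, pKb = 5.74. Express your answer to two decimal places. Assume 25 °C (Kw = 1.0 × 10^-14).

C18H22NO3+ is the conjugate acid of the weak base C18H21NO3.
Kb = 10^(−5.74) = 1.82 × 10^-6
Ka = Kw/Kb = 1.0×10^-14 / 1.82 × 10^-6 = 5.49 × 10^-9
From the ICE table, Ka = [H+]²/(0.137 − [H+]) = 5.49 × 10^-9.
Since Ka ≪ C₀, [H+] ≈ √(Ka·C₀) = 2.74 × 10^-5 M.
([H+]/C₀ = 0.02% < 5%, so the approximation holds.)
pH = −log(2.74 × 10^-5) = 4.56

pH = 4.56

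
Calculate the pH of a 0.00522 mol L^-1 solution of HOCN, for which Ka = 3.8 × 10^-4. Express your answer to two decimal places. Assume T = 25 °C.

HOCN ⇌ OCN- + H+
From the ICE table, Ka = x²/(0.00522 − x) = 3.8 × 10^-4.
Here C₀/Ka ≈ 13.7, so the small-x approximation fails. Use the quadratic:
x = [−0.00038 + √(0.00038² + 7.93e-06)]/2 = 1.23 × 10^-3 M
pH = −log(1.23 × 10^-3) = 2.91

pH = 2.91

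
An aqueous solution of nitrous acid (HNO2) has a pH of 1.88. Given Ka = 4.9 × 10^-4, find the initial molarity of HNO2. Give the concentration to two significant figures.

C₀ = 3.7 × 10^-1 M

[H+] = 10^(-1.88) = 1.32 × 10^-2 M = x
Ka = x²/(C₀ − x) ⇒ C₀ = x + x²/Ka
C₀ = 1.32 × 10^-2 + (1.32 × 10^-2)²/(4.9 × 10^-4) = 3.69 × 10^-1 M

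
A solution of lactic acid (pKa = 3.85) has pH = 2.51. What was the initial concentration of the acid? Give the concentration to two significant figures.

[H+] = 10^(-2.51) = 3.09 × 10^-3 M = x
Ka = 10^(−3.85) = 1.41 × 10^-4
Ka = x²/(C₀ − x) ⇒ C₀ = x + x²/Ka
C₀ = 3.09 × 10^-3 + (3.09 × 10^-3)²/(1.41 × 10^-4) = 7.08 × 10^-2 M

C₀ = 7.1 × 10^-2 M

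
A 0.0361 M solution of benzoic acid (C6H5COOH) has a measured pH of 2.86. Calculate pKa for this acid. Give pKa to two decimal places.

[H+] = 10^(-2.86) = 1.38 × 10^-3 M
At equilibrium [HA] = 0.0361 − 1.38 × 10^-3 = 3.47 × 10^-2 M
Ka = [H+][A-]/[HA] = (1.38 × 10^-3)² / 3.47 × 10^-2 = 5.49 × 10^-5
pKa = -log(5.49 × 10^-5) = 4.26

pKa = 4.26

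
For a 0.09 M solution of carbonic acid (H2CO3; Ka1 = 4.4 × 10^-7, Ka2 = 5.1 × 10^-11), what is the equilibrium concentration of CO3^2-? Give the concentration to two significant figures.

5.1 × 10^-11 M

First ionization gives [H+] ≈ [HCO3-] = 1.99 × 10^-4 M.
Second step: Ka2 = [H+][CO3^2-]/[HCO3-] ≈ [CO3^2-] (since [H+] ≈ [HCO3-]).
So [CO3^2-] ≈ Ka2.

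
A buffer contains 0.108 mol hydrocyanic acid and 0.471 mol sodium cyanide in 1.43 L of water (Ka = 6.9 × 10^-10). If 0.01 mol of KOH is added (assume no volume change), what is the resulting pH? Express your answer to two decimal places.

pH = 9.85

After neutralization: n(HCN) = 0.098 mol, n(CN-) = 0.481 mol.
pKa = −log(6.9 × 10^-10) = 9.161
pH = pKa + log(n_CN-/n_HCN) = 9.161 + log(0.481/0.098) = 9.161 + (+0.691)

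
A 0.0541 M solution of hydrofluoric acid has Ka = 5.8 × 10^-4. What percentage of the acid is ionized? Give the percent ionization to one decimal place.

HF ⇌ F- + H+; let x = [H+] at equilibrium.
Solve x² + 0.00058x − 3.14e-05 = 0 → x = 5.32 × 10^-3 M
Fraction ionized = 5.32 × 10^-3 / 0.0541 = 0.0983 → 9.8%

9.8%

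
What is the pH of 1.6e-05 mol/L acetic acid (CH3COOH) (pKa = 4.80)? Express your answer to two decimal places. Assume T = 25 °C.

CH3COOH ⇌ CH3COO- + H+
Ka = 10^(−4.80) = 1.58 × 10^-5
Ka = x²/(1.6e-05 − x) = 1.58 × 10^-5
x is not negligible relative to C₀; solve x² + 1.58e-05·x − 2.53e-10 = 0.
x = (−Ka + √(Ka² + 4·Ka·C₀))/2 = 9.85 × 10^-6 M
pH = −log(9.85 × 10^-6) = 5.01

pH = 5.01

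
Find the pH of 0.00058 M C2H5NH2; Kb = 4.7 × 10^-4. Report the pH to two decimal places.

pH = 10.53

C2H5NH2 + H2O ⇌ C2H5NH3+ + OH-
Let x = [OH-] at equilibrium. Kb = x²/(0.00058 − x).
The 5% rule fails; solving x² + Kb·x − Kb·C₀ = 0 exactly:
x = [−0.00047 + √(0.00047² + 1.09e-06)]/2 = 3.38 × 10^-4 M
pOH = −log(3.38 × 10^-4) = 3.47; pH = 14.00 − 3.47 = 10.53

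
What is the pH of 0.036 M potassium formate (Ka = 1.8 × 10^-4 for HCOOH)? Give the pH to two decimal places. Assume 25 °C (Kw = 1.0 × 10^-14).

HCOO- is the conjugate base of the weak acid HCOOH.
Kb = Kw/Ka = 1.0×10^-14 / 1.8 × 10^-4 = 5.56 × 10^-11
Kb = [OH-]²/(0.036 − [OH-]) = 5.56 × 10^-11
Neglecting [OH-] in the denominator: [OH-] = √(5.56 × 10^-11 × 0.036) = 1.41 × 10^-6 M
([OH-]/C₀ = 0.0039% < 5%, so the approximation holds.)
pOH = −log(1.41 × 10^-6) = 5.85; pH = 14.00 − 5.85 = 8.15

pH = 8.15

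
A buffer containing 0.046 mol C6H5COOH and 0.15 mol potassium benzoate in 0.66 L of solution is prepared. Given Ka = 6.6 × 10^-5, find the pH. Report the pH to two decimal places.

pKa = −log(6.6 × 10^-5) = 4.180
Henderson–Hasselbalch: pH = pKa + log([C6H5COO-]/[C6H5COOH]) = 4.180 + log(0.15/0.046)
pH = 4.180 + (+0.513) = 4.69

pH = 4.69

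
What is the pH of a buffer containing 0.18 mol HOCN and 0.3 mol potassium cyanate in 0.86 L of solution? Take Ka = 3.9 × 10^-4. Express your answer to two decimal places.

pH = 3.63

pKa = −log(3.9 × 10^-4) = 3.409
pH = pKa + log([A⁻]/[HA]) = 3.409 + log(0.3/0.18)
pH = 3.409 + (+0.222) = 3.63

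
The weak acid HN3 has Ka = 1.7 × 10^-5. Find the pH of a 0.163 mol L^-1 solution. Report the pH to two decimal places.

pH = 2.78

HN3 ⇌ N3- + H+
Ka = [H+]²/(0.163 − [H+]) = 1.7 × 10^-5
Neglecting [H+] in the denominator: [H+] = √(1.7 × 10^-5 × 0.163) = 1.66 × 10^-3 M
([H+]/C₀ = 1% < 5%, so the approximation holds.)
pH = −log(1.66 × 10^-3) = 2.78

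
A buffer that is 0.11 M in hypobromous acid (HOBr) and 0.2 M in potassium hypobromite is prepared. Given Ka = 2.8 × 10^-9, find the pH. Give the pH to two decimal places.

pH = 8.81

pKa = −log(2.8 × 10^-9) = 8.553
Using pH = pKa + log([base]/[acid]) with [base]/[acid] = 0.2/0.11:
pH = 8.553 + (+0.260) = 8.81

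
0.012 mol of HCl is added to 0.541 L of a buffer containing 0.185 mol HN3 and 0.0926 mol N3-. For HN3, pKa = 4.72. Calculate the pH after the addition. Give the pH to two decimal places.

Added H+ converts N3- to HN3: HN3 → 0.197 mol, N3- → 0.0806 mol.
Henderson–Hasselbalch with mole ratio 0.0806/0.197: pH = 4.72 + (-0.388)

pH = 4.33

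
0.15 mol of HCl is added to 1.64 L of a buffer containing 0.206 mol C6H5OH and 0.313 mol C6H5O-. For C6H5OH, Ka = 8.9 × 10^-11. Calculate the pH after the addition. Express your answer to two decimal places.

pH = 9.71

After neutralization: n(C6H5OH) = 0.356 mol, n(C6H5O-) = 0.163 mol.
pKa = −log(8.9 × 10^-11) = 10.051
pH = pKa + log([A⁻]/[HA]) = 10.051 + log(0.163/0.356) = 10.051 -0.339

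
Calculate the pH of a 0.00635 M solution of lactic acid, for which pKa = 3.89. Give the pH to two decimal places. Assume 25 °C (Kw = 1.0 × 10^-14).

pH = 3.07

CH3CH(OH)COOH ⇌ CH3CH(OH)COO- + H+
Ka = 10^(−3.89) = 1.29 × 10^-4
Ka = [H+]²/(0.00635 − [H+]) = 1.29 × 10^-4
Here C₀/Ka ≈ 49.2, so the small-[H+] approximation fails. Use the quadratic:
[H+] = [−0.000129 + √(0.000129² + 3.28e-06)]/2 = 8.43 × 10^-4 M
pH = −log(8.43 × 10^-4) = 3.07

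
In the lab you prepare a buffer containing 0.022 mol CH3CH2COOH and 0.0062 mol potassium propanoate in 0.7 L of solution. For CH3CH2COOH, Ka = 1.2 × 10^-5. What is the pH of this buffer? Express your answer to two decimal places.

pKa = −log(1.2 × 10^-5) = 4.921
Henderson–Hasselbalch: pH = pKa + log([CH3CH2COO-]/[CH3CH2COOH]) = 4.921 + log(0.0062/0.022)
pH = 4.921 + (-0.550) = 4.37

pH = 4.37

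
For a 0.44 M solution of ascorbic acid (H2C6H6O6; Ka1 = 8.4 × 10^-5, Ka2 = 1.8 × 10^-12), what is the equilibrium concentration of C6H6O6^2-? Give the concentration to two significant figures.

1.8 × 10^-12 M

First ionization gives [H+] ≈ [HC6H6O6-] = 6.08 × 10^-3 M.
Second step: Ka2 = [H+][C6H6O6^2-]/[HC6H6O6-] ≈ [C6H6O6^2-] (since [H+] ≈ [HC6H6O6-]).
So [C6H6O6^2-] ≈ Ka2.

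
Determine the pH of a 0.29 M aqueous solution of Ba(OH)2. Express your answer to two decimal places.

pH = 13.76

Ba(OH)2 is a strong base (each formula unit releases 2 OH-); [OH-] = 0.58 M.
pOH = -log(0.58) = 0.24
pH = 14.00 - 0.24 = 13.76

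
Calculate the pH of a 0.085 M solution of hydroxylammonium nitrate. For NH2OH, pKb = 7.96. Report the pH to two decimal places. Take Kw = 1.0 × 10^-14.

NH3OH+ is the conjugate acid of the weak base NH2OH.
Kb = 10^(−7.96) = 1.10 × 10^-8
Ka = Kw/Kb = 1.0×10^-14 / 1.10 × 10^-8 = 9.09 × 10^-7
Ka = x²/(0.085 − x) = 9.09 × 10^-7
Assume x ≪ 0.085: x ≈ √(9.09 × 10^-7 × 0.085) = 2.78 × 10^-4 M
Check: 0.33% ionized — well under 5%, approximation valid.
pH = −log(2.78 × 10^-4) = 3.56

pH = 3.56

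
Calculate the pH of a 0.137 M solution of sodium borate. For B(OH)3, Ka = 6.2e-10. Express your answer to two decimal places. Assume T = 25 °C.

pH = 11.17

B(OH)4- is the conjugate base of the weak acid B(OH)3.
Kb = Kw/Ka = 1.0×10^-14 / 6.2 × 10^-10 = 1.61 × 10^-5
Kb = [OH-]²/(0.137 − [OH-]) = 1.61 × 10^-5
Since Kb ≪ C₀, [OH-] ≈ √(Kb·C₀) = 1.49 × 10^-3 M.
Check: 1.1% ionized — well under 5%, approximation valid.
pOH = −log(1.49 × 10^-3) = 2.83; pH = 14.00 − 2.83 = 11.17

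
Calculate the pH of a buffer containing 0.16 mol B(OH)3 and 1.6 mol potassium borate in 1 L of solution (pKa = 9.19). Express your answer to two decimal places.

pH = 10.19

Using pH = pKa + log([base]/[acid]) with [base]/[acid] = 1.6/0.16:
pH = 9.19 + (+1.000) = 10.19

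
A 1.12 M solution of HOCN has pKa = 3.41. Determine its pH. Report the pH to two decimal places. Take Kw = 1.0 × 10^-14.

pH = 1.68

HOCN ⇌ OCN- + H+
Ka = 10^(−3.41) = 3.89 × 10^-4
From the ICE table, Ka = [H+]²/(1.12 − [H+]) = 3.89 × 10^-4.
Since Ka ≪ C₀, [H+] ≈ √(Ka·C₀) = 2.09 × 10^-2 M.
Check: 1.9% ionized — well under 5%, approximation valid.
pH = −log(2.09 × 10^-2) = 1.68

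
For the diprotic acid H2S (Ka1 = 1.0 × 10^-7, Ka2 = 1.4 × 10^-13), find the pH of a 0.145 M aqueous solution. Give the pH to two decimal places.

pH = 3.92

Ka1 ≫ Ka2, so treat the first dissociation as the only significant source of H+.
Ka1 = x²/(0.145 − x) = 1.0 × 10^-7
x ≈ √(1.0 × 10^-7 × 0.145) = 1.20 × 10^-4 M
pH = −log(1.20 × 10^-4) = 3.92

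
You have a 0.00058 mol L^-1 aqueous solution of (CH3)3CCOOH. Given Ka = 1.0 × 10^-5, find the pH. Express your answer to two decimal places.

(CH3)3CCOOH ⇌ (CH3)3CCOO- + H+
Ka = x²/(0.00058 − x) = 1.0 × 10^-5
Here C₀/Ka ≈ 58, so the small-x approximation fails. Use the quadratic:
x = [−1e-05 + √(1e-05² + 2.32e-08)]/2 = 7.13 × 10^-5 M
pH = −log[H+] = −log(7.13 × 10^-5) = 4.15

pH = 4.15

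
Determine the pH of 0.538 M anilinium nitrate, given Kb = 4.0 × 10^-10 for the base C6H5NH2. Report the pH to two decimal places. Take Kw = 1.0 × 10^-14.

pH = 2.44

C6H5NH3+ is the conjugate acid of the weak base C6H5NH2.
Ka = Kw/Kb = 1.0×10^-14 / 4.0 × 10^-10 = 2.50 × 10^-5
Ka = x²/(0.538 − x) = 2.50 × 10^-5
Neglecting x in the denominator: x = √(2.50 × 10^-5 × 0.538) = 3.67 × 10^-3 M
pH = −log(3.67 × 10^-3) = 2.44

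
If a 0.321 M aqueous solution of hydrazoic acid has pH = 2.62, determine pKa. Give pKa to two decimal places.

pKa = 4.74

[H+] = 10^(-2.62) = 2.40 × 10^-3 M
At equilibrium [HA] = 0.321 − 2.40 × 10^-3 = 3.19 × 10^-1 M
Ka = [H+][A-]/[HA] = (2.40 × 10^-3)² / 3.19 × 10^-1 = 1.81 × 10^-5
pKa = -log(1.81 × 10^-5) = 4.74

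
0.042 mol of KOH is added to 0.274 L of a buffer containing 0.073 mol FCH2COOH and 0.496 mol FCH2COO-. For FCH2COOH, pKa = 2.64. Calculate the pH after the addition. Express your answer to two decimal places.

After neutralization: n(FCH2COOH) = 0.031 mol, n(FCH2COO-) = 0.538 mol.
pH = pKa + log([A⁻]/[HA]) = 2.64 + log(0.538/0.031) = 2.64 +1.239

pH = 3.88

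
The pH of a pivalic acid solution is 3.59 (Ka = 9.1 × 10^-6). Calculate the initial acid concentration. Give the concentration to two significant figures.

[H+] = 10^(-3.59) = 2.57 × 10^-4 M = x
Ka = x²/(C₀ − x) ⇒ C₀ = x + x²/Ka
C₀ = 2.57 × 10^-4 + (2.57 × 10^-4)²/(9.1 × 10^-6) = 7.52 × 10^-3 M

C₀ = 7.5 × 10^-3 M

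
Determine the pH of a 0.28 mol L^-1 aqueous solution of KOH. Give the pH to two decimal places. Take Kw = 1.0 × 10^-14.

pH = 13.45

KOH is a strong base; [OH-] = 0.28 M.
pOH = -log(0.28) = 0.55
pH = 14.00 - 0.55 = 13.45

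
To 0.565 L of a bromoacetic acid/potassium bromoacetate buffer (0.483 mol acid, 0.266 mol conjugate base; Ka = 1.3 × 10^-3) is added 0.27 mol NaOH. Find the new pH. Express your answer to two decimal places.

After neutralization: n(BrCH2COOH) = 0.213 mol, n(BrCH2COO-) = 0.536 mol.
pKa = −log(1.3 × 10^-3) = 2.886
Henderson–Hasselbalch with mole ratio 0.536/0.213: pH = 2.886 + (+0.401)

pH = 3.29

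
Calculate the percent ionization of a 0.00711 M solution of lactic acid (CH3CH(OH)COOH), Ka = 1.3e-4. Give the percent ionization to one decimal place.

12.6%

CH3CH(OH)COOH ⇌ CH3CH(OH)COO- + H+; let x = [H+] at equilibrium.
Solve x² + 0.00013x − 9.24e-07 = 0 → x = 8.99 × 10^-4 M
% ionization = x/C₀ × 100% = 8.99 × 10^-4/0.00711 × 100% = 12.6%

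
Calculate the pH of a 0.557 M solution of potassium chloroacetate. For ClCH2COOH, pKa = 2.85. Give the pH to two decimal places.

pH = 8.30

ClCH2COO- is the conjugate base of the weak acid ClCH2COOH.
Ka = 10^(−2.85) = 1.41 × 10^-3
Kb = Kw/Ka = 1.0×10^-14 / 1.41 × 10^-3 = 7.09 × 10^-12
From the ICE table, Kb = x²/(0.557 − x) = 7.09 × 10^-12.
Since Kb ≪ C₀, x ≈ √(Kb·C₀) = 1.99 × 10^-6 M.
(x/C₀ = 0.00036% < 5%, so the approximation holds.)
pOH = 5.70, so pH = 14.00 − pOH = 8.30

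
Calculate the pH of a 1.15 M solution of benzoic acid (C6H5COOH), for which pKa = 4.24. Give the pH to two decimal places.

C6H5COOH ⇌ C6H5COO- + H+
Ka = 10^(−4.24) = 5.75 × 10^-5
From the ICE table, Ka = x²/(1.15 − x) = 5.75 × 10^-5.
Neglecting x in the denominator: x = √(5.75 × 10^-5 × 1.15) = 8.13 × 10^-3 M
Check: 0.71% ionized — well under 5%, approximation valid.
pH = −log[H+] = −log(8.13 × 10^-3) = 2.09

pH = 2.09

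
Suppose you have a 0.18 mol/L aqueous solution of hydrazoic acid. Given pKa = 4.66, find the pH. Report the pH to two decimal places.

pH = 2.70

HN3 ⇌ N3- + H+
Ka = 10^(−4.66) = 2.19 × 10^-5
Ka = [H+]²/(0.18 − [H+]) = 2.19 × 10^-5
Neglecting [H+] in the denominator: [H+] = √(2.19 × 10^-5 × 0.18) = 1.99 × 10^-3 M
pH = −log(1.99 × 10^-3) = 2.70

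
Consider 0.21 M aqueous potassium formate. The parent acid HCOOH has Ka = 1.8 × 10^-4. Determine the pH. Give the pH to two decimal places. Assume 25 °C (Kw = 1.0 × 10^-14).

HCOO- is the conjugate base of the weak acid HCOOH.
Kb = Kw/Ka = 1.0×10^-14 / 1.8 × 10^-4 = 5.56 × 10^-11
From the ICE table, Kb = [OH-]²/(0.21 − [OH-]) = 5.56 × 10^-11.
Neglecting [OH-] in the denominator: [OH-] = √(5.56 × 10^-11 × 0.21) = 3.42 × 10^-6 M
([OH-]/C₀ = 0.0016% < 5%, so the approximation holds.)
pOH = 5.47, so pH = 14.00 − pOH = 8.53

pH = 8.53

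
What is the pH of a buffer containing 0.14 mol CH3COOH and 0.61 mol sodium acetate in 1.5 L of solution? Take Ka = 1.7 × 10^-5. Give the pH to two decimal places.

pH = 5.41

pKa = −log(1.7 × 10^-5) = 4.770
pH = pKa + log([A⁻]/[HA]) = 4.770 + log(0.61/0.14)
pH = 4.770 + (+0.639) = 5.41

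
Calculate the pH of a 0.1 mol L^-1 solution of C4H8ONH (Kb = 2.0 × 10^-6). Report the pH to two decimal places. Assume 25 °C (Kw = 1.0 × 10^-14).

C4H8ONH + H2O ⇌ C4H8ONH2+ + OH-
Kb = [OH-]²/(0.1 − [OH-]) = 2.0 × 10^-6
Neglecting [OH-] in the denominator: [OH-] = √(2.0 × 10^-6 × 0.1) = 4.47 × 10^-4 M
Check: 0.45% ionized — well under 5%, approximation valid.
pOH = −log(4.47 × 10^-4) = 3.35; pH = 14.00 − 3.35 = 10.65

pH = 10.65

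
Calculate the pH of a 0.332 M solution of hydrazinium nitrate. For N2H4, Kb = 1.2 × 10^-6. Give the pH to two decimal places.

pH = 4.28

N2H5+ is the conjugate acid of the weak base N2H4.
Ka = Kw/Kb = 1.0×10^-14 / 1.2 × 10^-6 = 8.33 × 10^-9
Ka = [H+]²/(0.332 − [H+]) = 8.33 × 10^-9
Assume [H+] ≪ 0.332: [H+] ≈ √(8.33 × 10^-9 × 0.332) = 5.26 × 10^-5 M
Check: 0.016% ionized — well under 5%, approximation valid.
pH = −log(5.26 × 10^-5) = 4.28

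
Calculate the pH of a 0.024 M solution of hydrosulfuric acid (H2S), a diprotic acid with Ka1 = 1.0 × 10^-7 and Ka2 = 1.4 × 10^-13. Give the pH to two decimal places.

Since Ka1 ≫ Ka2, the first ionization dominates [H+].
Ka1 = x²/(0.024 − x) = 1.0 × 10^-7
x ≈ √(1.0 × 10^-7 × 0.024) = 4.90 × 10^-5 M
pH = −log(4.90 × 10^-5) = 4.31

pH = 4.31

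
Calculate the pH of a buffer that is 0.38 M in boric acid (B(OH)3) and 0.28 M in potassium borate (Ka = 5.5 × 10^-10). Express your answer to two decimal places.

pH = 9.13

pKa = −log(5.5 × 10^-10) = 9.260
Henderson–Hasselbalch: pH = pKa + log([B(OH)4-]/[B(OH)3]) = 9.260 + log(0.28/0.38)
pH = 9.260 + (-0.133) = 9.13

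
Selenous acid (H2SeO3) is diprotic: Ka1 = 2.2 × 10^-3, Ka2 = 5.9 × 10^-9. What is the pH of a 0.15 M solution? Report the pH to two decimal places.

Since Ka1 ≫ Ka2, the first ionization dominates [H+].
Ka1 = x²/(0.15 − x) = 2.2 × 10^-3
Solving the quadratic: x = (−Ka1 + √(Ka1² + 4·Ka1·C₀))/2 = 1.71 × 10^-2 M
pH = −log(1.71 × 10^-2) = 1.77

pH = 1.77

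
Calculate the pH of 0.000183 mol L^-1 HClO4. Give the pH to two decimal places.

pH = 3.74

HClO4 is a strong acid and dissociates completely, so [H+] = 0.000183 M.
pH = -log(0.000183) = 3.74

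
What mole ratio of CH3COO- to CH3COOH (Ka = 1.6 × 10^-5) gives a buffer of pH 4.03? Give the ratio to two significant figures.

pKa = -log(1.6 × 10^-5) = 4.796
pH = pKa + log(r) ⇒ log(r) = 4.03 − 4.796 = -0.766
r = [CH3COO-]/[CH3COOH] = 10^(-0.766) = 0.171

ratio = 0.17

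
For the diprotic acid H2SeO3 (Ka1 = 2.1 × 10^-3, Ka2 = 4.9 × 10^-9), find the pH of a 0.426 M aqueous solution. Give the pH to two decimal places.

Since Ka1 ≫ Ka2, the first ionization dominates [H+].
Ka1 = x²/(0.426 − x) = 2.1 × 10^-3
Solving the quadratic: x = (−Ka1 + √(Ka1² + 4·Ka1·C₀))/2 = 2.89 × 10^-2 M
pH = −log(2.89 × 10^-2) = 1.54

pH = 1.54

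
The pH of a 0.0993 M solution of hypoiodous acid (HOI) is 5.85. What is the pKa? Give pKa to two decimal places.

pKa = 10.70

[H+] = 10^(-5.85) = 1.41 × 10^-6 M
At equilibrium [HA] = 0.0993 − 1.41 × 10^-6 = 9.93 × 10^-2 M
Ka = [H+][A-]/[HA] = (1.41 × 10^-6)² / 9.93 × 10^-2 = 2.00 × 10^-11
pKa = -log(2.00 × 10^-11) = 10.70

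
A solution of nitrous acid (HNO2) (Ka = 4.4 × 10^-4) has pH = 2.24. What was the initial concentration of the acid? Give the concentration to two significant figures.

[H+] = 10^(-2.24) = 5.75 × 10^-3 M = x
Ka = x²/(C₀ − x) ⇒ C₀ = x + x²/Ka
C₀ = 5.75 × 10^-3 + (5.75 × 10^-3)²/(4.4 × 10^-4) = 8.09 × 10^-2 M

C₀ = 8.1 × 10^-2 M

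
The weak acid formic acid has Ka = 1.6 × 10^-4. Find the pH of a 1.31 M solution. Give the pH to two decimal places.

HCOOH ⇌ HCOO- + H+
Ka = [H+]²/(1.31 − [H+]) = 1.6 × 10^-4
Neglecting [H+] in the denominator: [H+] = √(1.6 × 10^-4 × 1.31) = 1.45 × 10^-2 M
Check: 1.1% ionized — well under 5%, approximation valid.
pH = −log[H+] = −log(1.45 × 10^-2) = 1.84

pH = 1.84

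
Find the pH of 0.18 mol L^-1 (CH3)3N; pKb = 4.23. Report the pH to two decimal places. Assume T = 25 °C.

(CH3)3N + H2O ⇌ (CH3)3NH+ + OH-
Kb = 10^(−4.23) = 5.89 × 10^-5
From the ICE table, Kb = [OH-]²/(0.18 − [OH-]) = 5.89 × 10^-5.
Neglecting [OH-] in the denominator: [OH-] = √(5.89 × 10^-5 × 0.18) = 3.26 × 10^-3 M
([OH-]/C₀ = 1.8% < 5%, so the approximation holds.)
pOH = 2.49, so pH = 14.00 − pOH = 11.51

pH = 11.51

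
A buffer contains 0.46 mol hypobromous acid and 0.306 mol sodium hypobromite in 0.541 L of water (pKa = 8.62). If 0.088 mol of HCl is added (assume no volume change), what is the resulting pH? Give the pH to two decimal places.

After neutralization: n(HOBr) = 0.548 mol, n(OBr-) = 0.218 mol.
Henderson–Hasselbalch with mole ratio 0.218/0.548: pH = 8.62 + (-0.400)

pH = 8.22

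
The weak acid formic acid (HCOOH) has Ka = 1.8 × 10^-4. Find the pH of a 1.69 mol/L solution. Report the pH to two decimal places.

HCOOH ⇌ HCOO- + H+
From the ICE table, Ka = [H+]²/(1.69 − [H+]) = 1.8 × 10^-4.
Neglecting [H+] in the denominator: [H+] = √(1.8 × 10^-4 × 1.69) = 1.74 × 10^-2 M
([H+]/C₀ = 1% < 5%, so the approximation holds.)
pH = −log[H+] = −log(1.74 × 10^-2) = 1.76

pH = 1.76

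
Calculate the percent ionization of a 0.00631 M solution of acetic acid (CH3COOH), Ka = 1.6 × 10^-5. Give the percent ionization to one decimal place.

CH3COOH ⇌ CH3COO- + H+; let x = [H+] at equilibrium.
Ka = x²/(C₀ − x); solving the quadratic gives x = 3.10 × 10^-4 M.
Fraction ionized = 3.10 × 10^-4 / 0.00631 = 0.0491 → 4.9%

4.9%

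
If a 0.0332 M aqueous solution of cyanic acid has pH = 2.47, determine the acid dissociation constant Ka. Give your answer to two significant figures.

[H+] = 10^(-2.47) = 3.39 × 10^-3 M
At equilibrium [HA] = 0.0332 − 3.39 × 10^-3 = 2.98 × 10^-2 M
Ka = [H+][A-]/[HA] = (3.39 × 10^-3)² / 2.98 × 10^-2 = 3.9 × 10^-4

Ka = 3.9 × 10^-4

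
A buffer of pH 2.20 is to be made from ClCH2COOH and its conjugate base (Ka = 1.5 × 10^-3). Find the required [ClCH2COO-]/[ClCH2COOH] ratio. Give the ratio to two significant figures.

pKa = -log(1.5 × 10^-3) = 2.824
pH = pKa + log(r) ⇒ log(r) = 2.20 − 2.824 = -0.624
r = [ClCH2COO-]/[ClCH2COOH] = 10^(-0.624) = 0.238

ratio = 0.24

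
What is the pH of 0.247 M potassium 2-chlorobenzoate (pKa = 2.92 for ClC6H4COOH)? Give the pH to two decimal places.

ClC6H4COO- is the conjugate base of the weak acid ClC6H4COOH.
Ka = 10^(−2.92) = 1.20 × 10^-3
Kb = Kw/Ka = 1.0×10^-14 / 1.20 × 10^-3 = 8.33 × 10^-12
From the ICE table, Kb = x²/(0.247 − x) = 8.33 × 10^-12.
Since Kb ≪ C₀, x ≈ √(Kb·C₀) = 1.43 × 10^-6 M.
(x/C₀ = 0.00058% < 5%, so the approximation holds.)
pOH = −log(1.43 × 10^-6) = 5.84; pH = 14.00 − 5.84 = 8.16

pH = 8.16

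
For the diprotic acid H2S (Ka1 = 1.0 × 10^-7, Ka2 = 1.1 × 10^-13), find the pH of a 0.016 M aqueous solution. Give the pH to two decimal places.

pH = 4.40

Ka1 ≫ Ka2, so treat the first dissociation as the only significant source of H+.
Ka1 = x²/(0.016 − x) = 1.0 × 10^-7
x ≈ √(1.0 × 10^-7 × 0.016) = 4.00 × 10^-5 M
pH = −log(4.00 × 10^-5) = 4.40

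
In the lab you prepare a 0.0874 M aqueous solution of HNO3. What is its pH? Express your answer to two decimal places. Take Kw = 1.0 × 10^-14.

pH = 1.06

HNO3 is a strong acid and dissociates completely, so [H+] = 0.0874 M.
pH = -log(0.0874) = 1.06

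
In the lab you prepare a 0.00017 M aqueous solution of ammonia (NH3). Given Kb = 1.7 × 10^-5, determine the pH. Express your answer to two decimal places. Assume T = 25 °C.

NH3 + H2O ⇌ NH4+ + OH-
Kb = x²/(0.00017 − x) = 1.7 × 10^-5
Here C₀/Kb ≈ 10, so the small-x approximation fails. Use the quadratic:
x = (−Kb + √(Kb² + 4·Kb·C₀))/2 = 4.59 × 10^-5 M
pOH = 4.34, so pH = 14.00 − pOH = 9.66

pH = 9.66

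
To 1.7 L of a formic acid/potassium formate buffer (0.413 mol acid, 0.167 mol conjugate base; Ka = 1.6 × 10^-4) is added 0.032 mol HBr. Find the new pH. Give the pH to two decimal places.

Added H+ converts HCOO- to HCOOH: HCOOH → 0.445 mol, HCOO- → 0.135 mol.
pKa = −log(1.6 × 10^-4) = 3.796
pH = pKa + log(n_HCOO-/n_HCOOH) = 3.796 + log(0.135/0.445) = 3.796 + (-0.518)

pH = 3.28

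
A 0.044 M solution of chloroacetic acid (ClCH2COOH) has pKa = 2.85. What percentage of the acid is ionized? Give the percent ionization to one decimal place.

ClCH2COOH ⇌ ClCH2COO- + H+; let x = [H+] at equilibrium.
Ka = 10^(−2.85) = 1.41 × 10^-3
Solve x² + 0.00141x − 6.2e-05 = 0 → x = 7.20 × 10^-3 M
Fraction ionized = 7.20 × 10^-3 / 0.044 = 0.1636 → 16.4%

16.4%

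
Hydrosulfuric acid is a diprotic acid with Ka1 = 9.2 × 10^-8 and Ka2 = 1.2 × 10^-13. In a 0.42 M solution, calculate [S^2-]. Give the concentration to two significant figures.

First ionization gives [H+] ≈ [HS-] = 1.97 × 10^-4 M.
Second step: Ka2 = [H+][S^2-]/[HS-] ≈ [S^2-] (since [H+] ≈ [HS-]).
So [S^2-] ≈ Ka2.

1.2 × 10^-13 M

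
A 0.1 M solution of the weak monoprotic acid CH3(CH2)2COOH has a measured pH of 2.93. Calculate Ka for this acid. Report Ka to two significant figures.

[H+] = 10^(-2.93) = 1.17 × 10^-3 M
At equilibrium [HA] = 0.1 − 1.17 × 10^-3 = 9.88 × 10^-2 M
Ka = [H+][A-]/[HA] = (1.17 × 10^-3)² / 9.88 × 10^-2 = 1.4 × 10^-5

Ka = 1.4 × 10^-5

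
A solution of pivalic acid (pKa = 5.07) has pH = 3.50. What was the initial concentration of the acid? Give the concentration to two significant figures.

[H+] = 10^(-3.50) = 3.16 × 10^-4 M = x
Ka = 10^(−5.07) = 8.51 × 10^-6
Ka = x²/(C₀ − x) ⇒ C₀ = x + x²/Ka
C₀ = 3.16 × 10^-4 + (3.16 × 10^-4)²/(8.51 × 10^-6) = 1.20 × 10^-2 M

C₀ = 1.2 × 10^-2 M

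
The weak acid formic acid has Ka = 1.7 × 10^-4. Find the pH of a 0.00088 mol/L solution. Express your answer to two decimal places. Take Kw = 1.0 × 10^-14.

HCOOH ⇌ HCOO- + H+
Ka = x²/(0.00088 − x) = 1.7 × 10^-4
x is not negligible relative to C₀; solve x² + 0.00017·x − 1.5e-07 = 0.
x = (−Ka + √(Ka² + 4·Ka·C₀))/2 = 3.11 × 10^-4 M
pH = −log(3.11 × 10^-4) = 3.51

pH = 3.51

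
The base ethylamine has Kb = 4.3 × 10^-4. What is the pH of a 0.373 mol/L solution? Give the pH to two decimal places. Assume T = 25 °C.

pH = 12.10

C2H5NH2 + H2O ⇌ C2H5NH3+ + OH-
From the ICE table, Kb = [OH-]²/(0.373 − [OH-]) = 4.3 × 10^-4.
Assume [OH-] ≪ 0.373: [OH-] ≈ √(4.3 × 10^-4 × 0.373) = 1.27 × 10^-2 M
([OH-]/C₀ = 3.4% < 5%, so the approximation holds.)
pOH = −log(1.27 × 10^-2) = 1.90; pH = 14.00 − 1.90 = 12.10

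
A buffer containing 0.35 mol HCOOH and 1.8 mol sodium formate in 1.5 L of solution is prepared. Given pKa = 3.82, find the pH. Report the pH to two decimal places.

pH = 4.53

Using pH = pKa + log([base]/[acid]) with [base]/[acid] = 1.8/0.35:
pH = 3.82 + (+0.711) = 4.53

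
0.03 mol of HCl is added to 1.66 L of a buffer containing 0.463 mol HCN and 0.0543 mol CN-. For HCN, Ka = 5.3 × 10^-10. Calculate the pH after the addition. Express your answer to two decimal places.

pH = 7.97

Added H+ converts CN- to HCN: HCN → 0.493 mol, CN- → 0.0243 mol.
pKa = −log(5.3 × 10^-10) = 9.276
pH = pKa + log(n_CN-/n_HCN) = 9.276 + log(0.0243/0.493) = 9.276 + (-1.307)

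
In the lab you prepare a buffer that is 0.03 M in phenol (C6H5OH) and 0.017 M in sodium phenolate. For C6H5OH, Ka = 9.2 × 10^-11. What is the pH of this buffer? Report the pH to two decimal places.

pH = 9.79

pKa = −log(9.2 × 10^-11) = 10.036
Henderson–Hasselbalch: pH = pKa + log([C6H5O-]/[C6H5OH]) = 10.036 + log(0.017/0.03)
pH = 10.036 + (-0.247) = 9.79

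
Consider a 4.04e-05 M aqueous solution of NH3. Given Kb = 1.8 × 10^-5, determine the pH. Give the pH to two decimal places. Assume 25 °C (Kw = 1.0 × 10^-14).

pH = 9.29

NH3 + H2O ⇌ NH4+ + OH-
Kb = [OH-]²/(4.04e-05 − [OH-]) = 1.8 × 10^-5
[OH-] is not negligible relative to C₀; solve [OH-]² + 1.8e-05·[OH-] − 7.27e-10 = 0.
[OH-] = (−Kb + √(Kb² + 4·Kb·C₀))/2 = 1.94 × 10^-5 M
pOH = 4.71, so pH = 14.00 − pOH = 9.29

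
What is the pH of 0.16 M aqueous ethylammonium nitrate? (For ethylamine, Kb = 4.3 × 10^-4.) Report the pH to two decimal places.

pH = 5.71

C2H5NH3+ is the conjugate acid of the weak base C2H5NH2.
Ka = Kw/Kb = 1.0×10^-14 / 4.3 × 10^-4 = 2.33 × 10^-11
From the ICE table, Ka = x²/(0.16 − x) = 2.33 × 10^-11.
Neglecting x in the denominator: x = √(2.33 × 10^-11 × 0.16) = 1.93 × 10^-6 M
Check: 0.0012% ionized — well under 5%, approximation valid.
pH = −log[H+] = −log(1.93 × 10^-6) = 5.71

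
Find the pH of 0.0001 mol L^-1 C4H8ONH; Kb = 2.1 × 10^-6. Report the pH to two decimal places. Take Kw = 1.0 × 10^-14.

C4H8ONH + H2O ⇌ C4H8ONH2+ + OH-
From the ICE table, Kb = [OH-]²/(0.0001 − [OH-]) = 2.1 × 10^-6.
[OH-] is not negligible relative to C₀; solve [OH-]² + 2.1e-06·[OH-] − 2.1e-10 = 0.
[OH-] = [−2.1e-06 + √(2.1e-06² + 8.4e-10)]/2 = 1.35 × 10^-5 M
pOH = −log(1.35 × 10^-5) = 4.87; pH = 14.00 − 4.87 = 9.13

pH = 9.13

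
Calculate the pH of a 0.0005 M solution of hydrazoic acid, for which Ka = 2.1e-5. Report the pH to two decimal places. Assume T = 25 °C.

pH = 4.03

HN3 ⇌ N3- + H+
Let x = [H+] at equilibrium. Ka = x²/(0.0005 − x).
Here C₀/Ka ≈ 23.8, so the small-x approximation fails. Use the quadratic:
x = (−Ka + √(Ka² + 4·Ka·C₀))/2 = 9.25 × 10^-5 M
pH = −log(9.25 × 10^-5) = 4.03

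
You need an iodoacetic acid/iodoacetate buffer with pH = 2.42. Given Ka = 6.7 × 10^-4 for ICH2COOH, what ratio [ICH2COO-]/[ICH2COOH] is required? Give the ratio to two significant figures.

ratio = 0.18

pKa = -log(6.7 × 10^-4) = 3.174
pH = pKa + log(r) ⇒ log(r) = 2.42 − 3.174 = -0.754
r = [ICH2COO-]/[ICH2COOH] = 10^(-0.754) = 0.176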